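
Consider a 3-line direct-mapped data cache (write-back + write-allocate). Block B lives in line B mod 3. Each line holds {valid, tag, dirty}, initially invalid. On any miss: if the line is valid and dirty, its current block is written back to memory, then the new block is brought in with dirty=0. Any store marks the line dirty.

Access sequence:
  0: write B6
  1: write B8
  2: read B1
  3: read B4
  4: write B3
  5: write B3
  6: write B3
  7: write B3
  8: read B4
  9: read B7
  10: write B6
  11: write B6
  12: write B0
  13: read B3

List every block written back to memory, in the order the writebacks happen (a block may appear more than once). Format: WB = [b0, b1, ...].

0: W B6 -> L0 miss  d=D]
1: W B8 -> L2 miss  d=D]
2: R B1 -> L1 miss  d=-]
3: R B4 -> L1 miss  d=-]
4: W B3 -> L0 miss wb->B6  d=D]
5: W B3 -> L0 hit  d=D]
6: W B3 -> L0 hit  d=D]
7: W B3 -> L0 hit  d=D]
8: R B4 -> L1 hit  d=-]
9: R B7 -> L1 miss  d=-]
10: W B6 -> L0 miss wb->B3  d=D]
11: W B6 -> L0 hit  d=D]
12: W B0 -> L0 miss wb->B6  d=D]
13: R B3 -> L0 miss wb->B0  d=-]

WB = [6, 3, 6, 0]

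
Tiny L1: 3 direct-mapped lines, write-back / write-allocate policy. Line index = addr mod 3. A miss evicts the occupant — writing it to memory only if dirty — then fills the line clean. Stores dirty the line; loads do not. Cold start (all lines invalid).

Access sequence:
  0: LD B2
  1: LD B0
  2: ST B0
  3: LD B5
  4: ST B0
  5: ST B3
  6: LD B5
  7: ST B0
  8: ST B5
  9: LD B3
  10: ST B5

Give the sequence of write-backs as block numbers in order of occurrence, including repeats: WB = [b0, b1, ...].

0: R B2 → L2 miss [-]
1: R B0 → L0 miss [-]
2: W B0 → L0 hit [D]
3: R B5 → L2 miss [-]
4: W B0 → L0 hit [D]
5: W B3 → L0 miss wb→B0 [D]
6: R B5 → L2 hit [-]
7: W B0 → L0 miss wb→B3 [D]
8: W B5 → L2 hit [D]
9: R B3 → L0 miss wb→B0 [-]
10: W B5 → L2 hit [D]

WB = [0, 3, 0]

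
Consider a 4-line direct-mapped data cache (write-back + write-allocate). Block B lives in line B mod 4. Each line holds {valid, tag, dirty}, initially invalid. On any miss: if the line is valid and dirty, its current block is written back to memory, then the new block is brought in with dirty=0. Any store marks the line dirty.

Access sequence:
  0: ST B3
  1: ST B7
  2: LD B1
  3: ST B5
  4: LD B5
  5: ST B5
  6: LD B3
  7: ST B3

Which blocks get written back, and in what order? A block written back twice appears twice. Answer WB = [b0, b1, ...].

WB = [3, 7]

0: W B3 → L3 miss [D]
1: W B7 → L3 miss wb→B3 [D]
2: R B1 → L1 miss [-]
3: W B5 → L1 miss [D]
4: R B5 → L1 hit [D]
5: W B5 → L1 hit [D]
6: R B3 → L3 miss wb→B7 [-]
7: W B3 → L3 hit [D]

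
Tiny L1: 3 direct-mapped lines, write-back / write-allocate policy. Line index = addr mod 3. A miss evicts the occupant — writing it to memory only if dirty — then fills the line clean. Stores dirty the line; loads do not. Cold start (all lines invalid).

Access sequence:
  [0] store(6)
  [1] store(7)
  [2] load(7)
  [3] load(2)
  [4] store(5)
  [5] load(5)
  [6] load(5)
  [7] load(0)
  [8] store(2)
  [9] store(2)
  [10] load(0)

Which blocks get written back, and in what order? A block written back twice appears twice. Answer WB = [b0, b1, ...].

WB = [6, 5]

  0 | W B6 → L0 miss [D]
  1 | W B7 → L1 miss [D]
  2 | R B7 → L1 hit [D]
  3 | R B2 → L2 miss [-]
  4 | W B5 → L2 miss [D]
  5 | R B5 → L2 hit [D]
  6 | R B5 → L2 hit [D]
  7 | R B0 → L0 miss wb→B6 [-]
  8 | W B2 → L2 miss wb→B5 [D]
  9 | W B2 → L2 hit [D]
  10 | R B0 → L0 hit [-]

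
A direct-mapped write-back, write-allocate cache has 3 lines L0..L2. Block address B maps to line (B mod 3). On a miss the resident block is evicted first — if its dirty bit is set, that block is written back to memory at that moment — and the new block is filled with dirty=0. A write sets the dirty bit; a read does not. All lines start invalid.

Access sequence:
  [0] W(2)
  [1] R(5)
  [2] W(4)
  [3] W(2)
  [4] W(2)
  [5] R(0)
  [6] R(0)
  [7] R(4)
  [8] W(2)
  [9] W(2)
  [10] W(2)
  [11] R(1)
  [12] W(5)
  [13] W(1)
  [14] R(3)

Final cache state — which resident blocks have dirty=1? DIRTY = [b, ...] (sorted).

DIRTY = [1, 5]

  0 | W B2 → L2 miss [D]
  1 | R B5 → L2 miss wb→B2 [-]
  2 | W B4 → L1 miss [D]
  3 | W B2 → L2 miss [D]
  4 | W B2 → L2 hit [D]
  5 | R B0 → L0 miss [-]
  6 | R B0 → L0 hit [-]
  7 | R B4 → L1 hit [D]
  8 | W B2 → L2 hit [D]
  9 | W B2 → L2 hit [D]
  10 | W B2 → L2 hit [D]
  11 | R B1 → L1 miss wb→B4 [-]
  12 | W B5 → L2 miss wb→B2 [D]
  13 | W B1 → L1 hit [D]
  14 | R B3 → L0 miss [-]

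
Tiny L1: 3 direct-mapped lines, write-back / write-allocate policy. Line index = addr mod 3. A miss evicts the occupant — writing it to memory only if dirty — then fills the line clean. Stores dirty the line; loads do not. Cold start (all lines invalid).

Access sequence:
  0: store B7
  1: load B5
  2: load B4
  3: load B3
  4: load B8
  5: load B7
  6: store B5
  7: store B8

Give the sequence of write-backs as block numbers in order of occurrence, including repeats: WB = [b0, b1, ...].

WB = [7, 5]

  0 | W B7 → L1 miss [D]
  1 | R B5 → L2 miss [-]
  2 | R B4 → L1 miss wb→B7 [-]
  3 | R B3 → L0 miss [-]
  4 | R B8 → L2 miss [-]
  5 | R B7 → L1 miss [-]
  6 | W B5 → L2 miss [D]
  7 | W B8 → L2 miss wb→B5 [D]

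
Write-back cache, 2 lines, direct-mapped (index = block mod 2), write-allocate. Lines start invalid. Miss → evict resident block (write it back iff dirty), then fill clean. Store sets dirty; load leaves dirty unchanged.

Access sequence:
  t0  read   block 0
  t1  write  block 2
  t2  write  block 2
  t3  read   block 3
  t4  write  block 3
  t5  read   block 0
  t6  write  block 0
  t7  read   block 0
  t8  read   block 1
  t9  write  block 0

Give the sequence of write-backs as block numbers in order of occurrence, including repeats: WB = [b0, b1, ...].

WB = [2, 3]

0: R B0 → L0 miss [-]
1: W B2 → L0 miss [D]
2: W B2 → L0 hit [D]
3: R B3 → L1 miss [-]
4: W B3 → L1 hit [D]
5: R B0 → L0 miss wb→B2 [-]
6: W B0 → L0 hit [D]
7: R B0 → L0 hit [D]
8: R B1 → L1 miss wb→B3 [-]
9: W B0 → L0 hit [D]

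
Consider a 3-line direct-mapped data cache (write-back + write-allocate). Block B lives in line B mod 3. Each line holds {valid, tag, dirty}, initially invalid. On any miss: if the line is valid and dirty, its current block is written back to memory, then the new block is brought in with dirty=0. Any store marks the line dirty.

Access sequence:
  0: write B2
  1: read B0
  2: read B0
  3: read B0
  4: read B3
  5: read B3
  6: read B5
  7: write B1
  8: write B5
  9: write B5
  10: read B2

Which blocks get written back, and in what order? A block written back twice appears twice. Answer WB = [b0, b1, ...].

WB = [2, 5]

0: W B2 -> L2 miss  d=D]
1: R B0 -> L0 miss  d=-]
2: R B0 -> L0 hit  d=-]
3: R B0 -> L0 hit  d=-]
4: R B3 -> L0 miss  d=-]
5: R B3 -> L0 hit  d=-]
6: R B5 -> L2 miss wb->B2  d=-]
7: W B1 -> L1 miss  d=D]
8: W B5 -> L2 hit  d=D]
9: W B5 -> L2 hit  d=D]
10: R B2 -> L2 miss wb->B5  d=-]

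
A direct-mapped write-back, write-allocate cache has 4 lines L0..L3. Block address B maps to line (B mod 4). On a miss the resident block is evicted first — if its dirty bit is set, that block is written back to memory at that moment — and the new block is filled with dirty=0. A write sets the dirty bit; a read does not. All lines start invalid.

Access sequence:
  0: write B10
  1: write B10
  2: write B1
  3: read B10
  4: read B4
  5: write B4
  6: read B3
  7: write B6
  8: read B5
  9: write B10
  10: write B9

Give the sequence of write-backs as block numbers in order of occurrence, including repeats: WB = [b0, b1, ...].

WB = [10, 1, 6]

  0 | W B10 → L2 miss [D]
  1 | W B10 → L2 hit [D]
  2 | W B1 → L1 miss [D]
  3 | R B10 → L2 hit [D]
  4 | R B4 → L0 miss [-]
  5 | W B4 → L0 hit [D]
  6 | R B3 → L3 miss [-]
  7 | W B6 → L2 miss wb→B10 [D]
  8 | R B5 → L1 miss wb→B1 [-]
  9 | W B10 → L2 miss wb→B6 [D]
  10 | W B9 → L1 miss [D]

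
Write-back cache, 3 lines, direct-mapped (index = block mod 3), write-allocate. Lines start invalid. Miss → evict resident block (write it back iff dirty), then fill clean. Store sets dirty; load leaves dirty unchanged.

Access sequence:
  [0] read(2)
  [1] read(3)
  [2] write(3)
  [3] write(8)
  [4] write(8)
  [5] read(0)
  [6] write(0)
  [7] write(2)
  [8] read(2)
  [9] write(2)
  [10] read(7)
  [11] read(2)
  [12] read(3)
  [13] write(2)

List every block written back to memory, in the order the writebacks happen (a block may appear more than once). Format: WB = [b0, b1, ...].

0: R B2 → L2 miss [-]
1: R B3 → L0 miss [-]
2: W B3 → L0 hit [D]
3: W B8 → L2 miss [D]
4: W B8 → L2 hit [D]
5: R B0 → L0 miss wb→B3 [-]
6: W B0 → L0 hit [D]
7: W B2 → L2 miss wb→B8 [D]
8: R B2 → L2 hit [D]
9: W B2 → L2 hit [D]
10: R B7 → L1 miss [-]
11: R B2 → L2 hit [D]
12: R B3 → L0 miss wb→B0 [-]
13: W B2 → L2 hit [D]

WB = [3, 8, 0]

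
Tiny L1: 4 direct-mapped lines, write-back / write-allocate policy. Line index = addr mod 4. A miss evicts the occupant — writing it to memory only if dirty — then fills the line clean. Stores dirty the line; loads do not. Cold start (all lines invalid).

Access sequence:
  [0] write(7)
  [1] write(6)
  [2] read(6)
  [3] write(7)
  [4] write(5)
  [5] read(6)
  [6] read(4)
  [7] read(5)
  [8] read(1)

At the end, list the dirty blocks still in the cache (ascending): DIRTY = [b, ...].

DIRTY = [6, 7]

0: W B7 -> L3 miss  d=D]
1: W B6 -> L2 miss  d=D]
2: R B6 -> L2 hit  d=D]
3: W B7 -> L3 hit  d=D]
4: W B5 -> L1 miss  d=D]
5: R B6 -> L2 hit  d=D]
6: R B4 -> L0 miss  d=-]
7: R B5 -> L1 hit  d=D]
8: R B1 -> L1 miss wb->B5  d=-]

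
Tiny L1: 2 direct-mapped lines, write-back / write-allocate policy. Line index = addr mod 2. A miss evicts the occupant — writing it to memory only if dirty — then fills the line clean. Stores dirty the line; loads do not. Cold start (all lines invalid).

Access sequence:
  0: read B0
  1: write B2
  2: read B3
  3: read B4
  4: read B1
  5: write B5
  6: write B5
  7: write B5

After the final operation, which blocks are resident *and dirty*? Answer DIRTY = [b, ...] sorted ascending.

  0 | R B0 → L0 miss [-]
  1 | W B2 → L0 miss [D]
  2 | R B3 → L1 miss [-]
  3 | R B4 → L0 miss wb→B2 [-]
  4 | R B1 → L1 miss [-]
  5 | W B5 → L1 miss [D]
  6 | W B5 → L1 hit [D]
  7 | W B5 → L1 hit [D]

DIRTY = [5]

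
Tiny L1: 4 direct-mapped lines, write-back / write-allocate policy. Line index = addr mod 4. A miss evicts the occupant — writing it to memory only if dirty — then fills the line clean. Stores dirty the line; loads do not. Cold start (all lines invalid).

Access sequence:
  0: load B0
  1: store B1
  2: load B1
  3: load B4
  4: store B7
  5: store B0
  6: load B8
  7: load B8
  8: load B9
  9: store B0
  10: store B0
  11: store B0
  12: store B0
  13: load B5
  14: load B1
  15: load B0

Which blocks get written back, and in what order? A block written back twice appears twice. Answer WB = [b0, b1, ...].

  0 | R B0 → L0 miss [-]
  1 | W B1 → L1 miss [D]
  2 | R B1 → L1 hit [D]
  3 | R B4 → L0 miss [-]
  4 | W B7 → L3 miss [D]
  5 | W B0 → L0 miss [D]
  6 | R B8 → L0 miss wb→B0 [-]
  7 | R B8 → L0 hit [-]
  8 | R B9 → L1 miss wb→B1 [-]
  9 | W B0 → L0 miss [D]
  10 | W B0 → L0 hit [D]
  11 | W B0 → L0 hit [D]
  12 | W B0 → L0 hit [D]
  13 | R B5 → L1 miss [-]
  14 | R B1 → L1 miss [-]
  15 | R B0 → L0 hit [D]

WB = [0, 1]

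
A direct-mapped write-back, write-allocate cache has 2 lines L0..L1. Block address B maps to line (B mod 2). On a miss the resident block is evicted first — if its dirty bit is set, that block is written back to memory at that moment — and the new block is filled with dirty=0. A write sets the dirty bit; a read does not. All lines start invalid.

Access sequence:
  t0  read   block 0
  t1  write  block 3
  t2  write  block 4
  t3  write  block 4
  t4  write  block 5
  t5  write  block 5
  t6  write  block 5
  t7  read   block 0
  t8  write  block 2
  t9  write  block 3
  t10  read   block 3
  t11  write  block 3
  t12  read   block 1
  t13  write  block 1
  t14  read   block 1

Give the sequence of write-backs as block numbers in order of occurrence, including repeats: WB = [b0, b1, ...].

WB = [3, 4, 5, 3]

  0 | R B0 → L0 miss [-]
  1 | W B3 → L1 miss [D]
  2 | W B4 → L0 miss [D]
  3 | W B4 → L0 hit [D]
  4 | W B5 → L1 miss wb→B3 [D]
  5 | W B5 → L1 hit [D]
  6 | W B5 → L1 hit [D]
  7 | R B0 → L0 miss wb→B4 [-]
  8 | W B2 → L0 miss [D]
  9 | W B3 → L1 miss wb→B5 [D]
  10 | R B3 → L1 hit [D]
  11 | W B3 → L1 hit [D]
  12 | R B1 → L1 miss wb→B3 [-]
  13 | W B1 → L1 hit [D]
  14 | R B1 → L1 hit [D]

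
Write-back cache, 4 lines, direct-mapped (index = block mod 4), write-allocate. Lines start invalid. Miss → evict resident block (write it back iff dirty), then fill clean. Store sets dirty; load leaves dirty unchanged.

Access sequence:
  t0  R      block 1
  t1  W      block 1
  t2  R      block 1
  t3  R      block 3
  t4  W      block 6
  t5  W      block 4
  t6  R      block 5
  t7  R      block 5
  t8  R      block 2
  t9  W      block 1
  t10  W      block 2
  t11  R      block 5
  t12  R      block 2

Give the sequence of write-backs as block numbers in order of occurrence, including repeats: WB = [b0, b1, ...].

  0 | R B1 → L1 miss [-]
  1 | W B1 → L1 hit [D]
  2 | R B1 → L1 hit [D]
  3 | R B3 → L3 miss [-]
  4 | W B6 → L2 miss [D]
  5 | W B4 → L0 miss [D]
  6 | R B5 → L1 miss wb→B1 [-]
  7 | R B5 → L1 hit [-]
  8 | R B2 → L2 miss wb→B6 [-]
  9 | W B1 → L1 miss [D]
  10 | W B2 → L2 hit [D]
  11 | R B5 → L1 miss wb→B1 [-]
  12 | R B2 → L2 hit [D]

WB = [1, 6, 1]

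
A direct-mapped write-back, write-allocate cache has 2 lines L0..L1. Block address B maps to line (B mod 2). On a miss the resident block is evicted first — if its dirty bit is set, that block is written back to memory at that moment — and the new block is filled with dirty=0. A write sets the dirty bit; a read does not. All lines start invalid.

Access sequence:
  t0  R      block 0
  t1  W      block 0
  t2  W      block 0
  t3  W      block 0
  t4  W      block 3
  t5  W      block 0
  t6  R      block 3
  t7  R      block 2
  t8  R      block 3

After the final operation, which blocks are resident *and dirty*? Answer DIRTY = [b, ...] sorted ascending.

DIRTY = [3]

  0 | R B0 → L0 miss [-]
  1 | W B0 → L0 hit [D]
  2 | W B0 → L0 hit [D]
  3 | W B0 → L0 hit [D]
  4 | W B3 → L1 miss [D]
  5 | W B0 → L0 hit [D]
  6 | R B3 → L1 hit [D]
  7 | R B2 → L0 miss wb→B0 [-]
  8 | R B3 → L1 hit [D]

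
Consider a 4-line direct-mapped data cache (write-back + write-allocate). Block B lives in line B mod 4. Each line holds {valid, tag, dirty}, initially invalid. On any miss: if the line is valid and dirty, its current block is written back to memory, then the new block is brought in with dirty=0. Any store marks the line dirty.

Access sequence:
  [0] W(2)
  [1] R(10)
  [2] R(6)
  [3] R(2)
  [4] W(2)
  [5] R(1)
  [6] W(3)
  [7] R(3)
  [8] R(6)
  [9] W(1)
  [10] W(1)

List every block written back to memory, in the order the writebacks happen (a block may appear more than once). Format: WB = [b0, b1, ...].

0: W B2 → L2 miss [D]
1: R B10 → L2 miss wb→B2 [-]
2: R B6 → L2 miss [-]
3: R B2 → L2 miss [-]
4: W B2 → L2 hit [D]
5: R B1 → L1 miss [-]
6: W B3 → L3 miss [D]
7: R B3 → L3 hit [D]
8: R B6 → L2 miss wb→B2 [-]
9: W B1 → L1 hit [D]
10: W B1 → L1 hit [D]

WB = [2, 2]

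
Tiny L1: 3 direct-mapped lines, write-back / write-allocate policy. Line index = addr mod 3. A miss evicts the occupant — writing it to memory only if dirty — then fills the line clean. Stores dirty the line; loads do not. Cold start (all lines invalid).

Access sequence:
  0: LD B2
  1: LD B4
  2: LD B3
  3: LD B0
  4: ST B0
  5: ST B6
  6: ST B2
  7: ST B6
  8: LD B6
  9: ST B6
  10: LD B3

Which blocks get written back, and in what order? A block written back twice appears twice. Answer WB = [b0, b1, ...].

0: R B2 -> L2 miss  d=-]
1: R B4 -> L1 miss  d=-]
2: R B3 -> L0 miss  d=-]
3: R B0 -> L0 miss  d=-]
4: W B0 -> L0 hit  d=D]
5: W B6 -> L0 miss wb->B0  d=D]
6: W B2 -> L2 hit  d=D]
7: W B6 -> L0 hit  d=D]
8: R B6 -> L0 hit  d=D]
9: W B6 -> L0 hit  d=D]
10: R B3 -> L0 miss wb->B6  d=-]

WB = [0, 6]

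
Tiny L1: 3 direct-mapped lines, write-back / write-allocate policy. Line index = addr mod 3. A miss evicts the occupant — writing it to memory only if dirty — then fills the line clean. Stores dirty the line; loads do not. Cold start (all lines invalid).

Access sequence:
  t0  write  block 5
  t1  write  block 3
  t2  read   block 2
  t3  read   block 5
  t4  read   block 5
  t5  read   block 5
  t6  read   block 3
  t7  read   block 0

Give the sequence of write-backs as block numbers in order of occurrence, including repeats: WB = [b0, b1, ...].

  0 | W B5 → L2 miss [D]
  1 | W B3 → L0 miss [D]
  2 | R B2 → L2 miss wb→B5 [-]
  3 | R B5 → L2 miss [-]
  4 | R B5 → L2 hit [-]
  5 | R B5 → L2 hit [-]
  6 | R B3 → L0 hit [D]
  7 | R B0 → L0 miss wb→B3 [-]

WB = [5, 3]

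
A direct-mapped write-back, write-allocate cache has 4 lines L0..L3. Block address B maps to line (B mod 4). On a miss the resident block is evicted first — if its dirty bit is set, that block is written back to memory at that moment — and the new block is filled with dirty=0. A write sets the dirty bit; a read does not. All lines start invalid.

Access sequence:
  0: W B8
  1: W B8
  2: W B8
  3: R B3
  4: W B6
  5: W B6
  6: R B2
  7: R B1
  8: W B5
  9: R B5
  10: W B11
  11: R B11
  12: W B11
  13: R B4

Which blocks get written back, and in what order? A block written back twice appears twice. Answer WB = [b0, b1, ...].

WB = [6, 8]

  0 | W B8 → L0 miss [D]
  1 | W B8 → L0 hit [D]
  2 | W B8 → L0 hit [D]
  3 | R B3 → L3 miss [-]
  4 | W B6 → L2 miss [D]
  5 | W B6 → L2 hit [D]
  6 | R B2 → L2 miss wb→B6 [-]
  7 | R B1 → L1 miss [-]
  8 | W B5 → L1 miss [D]
  9 | R B5 → L1 hit [D]
  10 | W B11 → L3 miss [D]
  11 | R B11 → L3 hit [D]
  12 | W B11 → L3 hit [D]
  13 | R B4 → L0 miss wb→B8 [-]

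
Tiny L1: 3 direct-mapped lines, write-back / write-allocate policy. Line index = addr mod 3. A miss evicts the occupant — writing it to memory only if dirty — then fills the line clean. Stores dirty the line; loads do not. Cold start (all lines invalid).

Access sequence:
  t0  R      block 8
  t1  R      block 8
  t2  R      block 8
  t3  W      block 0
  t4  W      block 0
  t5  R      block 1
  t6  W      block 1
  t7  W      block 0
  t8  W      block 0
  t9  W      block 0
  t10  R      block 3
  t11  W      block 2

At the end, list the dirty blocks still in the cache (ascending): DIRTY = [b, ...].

DIRTY = [1, 2]

0: R B8 -> L2 miss  d=-]
1: R B8 -> L2 hit  d=-]
2: R B8 -> L2 hit  d=-]
3: W B0 -> L0 miss  d=D]
4: W B0 -> L0 hit  d=D]
5: R B1 -> L1 miss  d=-]
6: W B1 -> L1 hit  d=D]
7: W B0 -> L0 hit  d=D]
8: W B0 -> L0 hit  d=D]
9: W B0 -> L0 hit  d=D]
10: R B3 -> L0 miss wb->B0  d=-]
11: W B2 -> L2 miss  d=D]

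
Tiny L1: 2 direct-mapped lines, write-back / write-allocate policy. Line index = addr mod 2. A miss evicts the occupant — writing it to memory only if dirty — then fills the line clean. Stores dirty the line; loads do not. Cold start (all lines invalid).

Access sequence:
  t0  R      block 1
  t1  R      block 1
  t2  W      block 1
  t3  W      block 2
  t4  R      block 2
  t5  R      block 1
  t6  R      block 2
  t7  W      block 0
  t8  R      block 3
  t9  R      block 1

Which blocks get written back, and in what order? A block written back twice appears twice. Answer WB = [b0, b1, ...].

  0 | R B1 → L1 miss [-]
  1 | R B1 → L1 hit [-]
  2 | W B1 → L1 hit [D]
  3 | W B2 → L0 miss [D]
  4 | R B2 → L0 hit [D]
  5 | R B1 → L1 hit [D]
  6 | R B2 → L0 hit [D]
  7 | W B0 → L0 miss wb→B2 [D]
  8 | R B3 → L1 miss wb→B1 [-]
  9 | R B1 → L1 miss [-]

WB = [2, 1]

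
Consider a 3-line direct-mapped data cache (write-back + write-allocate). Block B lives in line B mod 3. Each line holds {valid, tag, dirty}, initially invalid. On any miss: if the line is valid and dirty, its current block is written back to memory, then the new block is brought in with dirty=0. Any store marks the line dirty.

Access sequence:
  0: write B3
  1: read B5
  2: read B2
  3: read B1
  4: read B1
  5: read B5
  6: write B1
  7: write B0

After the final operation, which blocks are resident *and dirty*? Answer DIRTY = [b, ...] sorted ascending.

  0 | W B3 → L0 miss [D]
  1 | R B5 → L2 miss [-]
  2 | R B2 → L2 miss [-]
  3 | R B1 → L1 miss [-]
  4 | R B1 → L1 hit [-]
  5 | R B5 → L2 miss [-]
  6 | W B1 → L1 hit [D]
  7 | W B0 → L0 miss wb→B3 [D]

DIRTY = [0, 1]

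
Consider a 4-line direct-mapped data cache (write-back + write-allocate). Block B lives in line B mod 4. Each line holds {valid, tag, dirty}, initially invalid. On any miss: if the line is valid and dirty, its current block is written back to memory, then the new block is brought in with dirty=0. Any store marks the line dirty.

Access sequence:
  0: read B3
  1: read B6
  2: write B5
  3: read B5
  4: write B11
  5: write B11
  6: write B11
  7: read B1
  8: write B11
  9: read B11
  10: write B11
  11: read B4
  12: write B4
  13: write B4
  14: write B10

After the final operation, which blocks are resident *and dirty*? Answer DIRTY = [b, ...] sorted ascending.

DIRTY = [4, 10, 11]

0: R B3 -> L3 miss  d=-]
1: R B6 -> L2 miss  d=-]
2: W B5 -> L1 miss  d=D]
3: R B5 -> L1 hit  d=D]
4: W B11 -> L3 miss  d=D]
5: W B11 -> L3 hit  d=D]
6: W B11 -> L3 hit  d=D]
7: R B1 -> L1 miss wb->B5  d=-]
8: W B11 -> L3 hit  d=D]
9: R B11 -> L3 hit  d=D]
10: W B11 -> L3 hit  d=D]
11: R B4 -> L0 miss  d=-]
12: W B4 -> L0 hit  d=D]
13: W B4 -> L0 hit  d=D]
14: W B10 -> L2 miss  d=D]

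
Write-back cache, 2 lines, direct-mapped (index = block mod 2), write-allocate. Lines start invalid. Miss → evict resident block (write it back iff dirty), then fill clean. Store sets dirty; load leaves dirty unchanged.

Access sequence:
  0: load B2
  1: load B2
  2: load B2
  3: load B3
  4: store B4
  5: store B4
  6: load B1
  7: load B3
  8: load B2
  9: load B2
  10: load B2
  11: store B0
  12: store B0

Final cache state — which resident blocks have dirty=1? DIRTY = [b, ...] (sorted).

DIRTY = [0]

0: R B2 -> L0 miss  d=-]
1: R B2 -> L0 hit  d=-]
2: R B2 -> L0 hit  d=-]
3: R B3 -> L1 miss  d=-]
4: W B4 -> L0 miss  d=D]
5: W B4 -> L0 hit  d=D]
6: R B1 -> L1 miss  d=-]
7: R B3 -> L1 miss  d=-]
8: R B2 -> L0 miss wb->B4  d=-]
9: R B2 -> L0 hit  d=-]
10: R B2 -> L0 hit  d=-]
11: W B0 -> L0 miss  d=D]
12: W B0 -> L0 hit  d=D]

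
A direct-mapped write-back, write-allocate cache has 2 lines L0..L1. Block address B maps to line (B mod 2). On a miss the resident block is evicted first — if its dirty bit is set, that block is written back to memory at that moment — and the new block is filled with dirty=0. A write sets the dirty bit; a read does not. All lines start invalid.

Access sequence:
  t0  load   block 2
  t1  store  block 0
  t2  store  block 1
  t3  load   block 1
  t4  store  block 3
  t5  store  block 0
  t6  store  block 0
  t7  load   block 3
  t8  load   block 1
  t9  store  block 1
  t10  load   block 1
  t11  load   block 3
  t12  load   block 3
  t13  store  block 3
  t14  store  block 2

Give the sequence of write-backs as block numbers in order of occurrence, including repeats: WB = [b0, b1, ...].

0: R B2 -> L0 miss  d=-]
1: W B0 -> L0 miss  d=D]
2: W B1 -> L1 miss  d=D]
3: R B1 -> L1 hit  d=D]
4: W B3 -> L1 miss wb->B1  d=D]
5: W B0 -> L0 hit  d=D]
6: W B0 -> L0 hit  d=D]
7: R B3 -> L1 hit  d=D]
8: R B1 -> L1 miss wb->B3  d=-]
9: W B1 -> L1 hit  d=D]
10: R B1 -> L1 hit  d=D]
11: R B3 -> L1 miss wb->B1  d=-]
12: R B3 -> L1 hit  d=-]
13: W B3 -> L1 hit  d=D]
14: W B2 -> L0 miss wb->B0  d=D]

WB = [1, 3, 1, 0]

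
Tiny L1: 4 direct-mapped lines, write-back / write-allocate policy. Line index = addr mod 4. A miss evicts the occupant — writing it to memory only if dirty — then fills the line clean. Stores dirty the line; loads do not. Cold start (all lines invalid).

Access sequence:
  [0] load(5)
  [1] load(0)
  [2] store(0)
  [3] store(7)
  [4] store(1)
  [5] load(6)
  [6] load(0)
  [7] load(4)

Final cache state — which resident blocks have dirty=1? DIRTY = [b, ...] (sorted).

  0 | R B5 → L1 miss [-]
  1 | R B0 → L0 miss [-]
  2 | W B0 → L0 hit [D]
  3 | W B7 → L3 miss [D]
  4 | W B1 → L1 miss [D]
  5 | R B6 → L2 miss [-]
  6 | R B0 → L0 hit [D]
  7 | R B4 → L0 miss wb→B0 [-]

DIRTY = [1, 7]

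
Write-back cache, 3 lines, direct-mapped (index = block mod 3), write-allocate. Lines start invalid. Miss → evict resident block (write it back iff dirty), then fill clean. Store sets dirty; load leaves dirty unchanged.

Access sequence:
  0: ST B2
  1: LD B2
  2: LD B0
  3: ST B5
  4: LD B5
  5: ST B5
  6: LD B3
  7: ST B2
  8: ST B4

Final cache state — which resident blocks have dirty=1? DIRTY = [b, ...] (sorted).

0: W B2 → L2 miss [D]
1: R B2 → L2 hit [D]
2: R B0 → L0 miss [-]
3: W B5 → L2 miss wb→B2 [D]
4: R B5 → L2 hit [D]
5: W B5 → L2 hit [D]
6: R B3 → L0 miss [-]
7: W B2 → L2 miss wb→B5 [D]
8: W B4 → L1 miss [D]

DIRTY = [2, 4]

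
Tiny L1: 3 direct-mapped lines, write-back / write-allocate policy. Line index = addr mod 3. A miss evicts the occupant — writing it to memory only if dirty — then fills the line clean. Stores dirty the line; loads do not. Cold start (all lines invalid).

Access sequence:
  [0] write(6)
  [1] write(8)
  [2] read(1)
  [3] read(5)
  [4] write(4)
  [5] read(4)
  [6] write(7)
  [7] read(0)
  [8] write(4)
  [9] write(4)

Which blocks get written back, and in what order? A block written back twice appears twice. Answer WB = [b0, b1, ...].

WB = [8, 4, 6, 7]

  0 | W B6 → L0 miss [D]
  1 | W B8 → L2 miss [D]
  2 | R B1 → L1 miss [-]
  3 | R B5 → L2 miss wb→B8 [-]
  4 | W B4 → L1 miss [D]
  5 | R B4 → L1 hit [D]
  6 | W B7 → L1 miss wb→B4 [D]
  7 | R B0 → L0 miss wb→B6 [-]
  8 | W B4 → L1 miss wb→B7 [D]
  9 | W B4 → L1 hit [D]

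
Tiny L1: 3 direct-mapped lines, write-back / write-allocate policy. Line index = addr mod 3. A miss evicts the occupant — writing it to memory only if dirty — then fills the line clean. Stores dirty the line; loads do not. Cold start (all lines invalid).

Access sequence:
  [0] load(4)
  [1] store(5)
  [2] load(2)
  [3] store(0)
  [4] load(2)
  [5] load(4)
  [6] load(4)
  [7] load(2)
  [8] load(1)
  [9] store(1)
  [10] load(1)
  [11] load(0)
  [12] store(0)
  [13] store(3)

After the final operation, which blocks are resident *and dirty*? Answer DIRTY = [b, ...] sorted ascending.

DIRTY = [1, 3]

  0 | R B4 → L1 miss [-]
  1 | W B5 → L2 miss [D]
  2 | R B2 → L2 miss wb→B5 [-]
  3 | W B0 → L0 miss [D]
  4 | R B2 → L2 hit [-]
  5 | R B4 → L1 hit [-]
  6 | R B4 → L1 hit [-]
  7 | R B2 → L2 hit [-]
  8 | R B1 → L1 miss [-]
  9 | W B1 → L1 hit [D]
  10 | R B1 → L1 hit [D]
  11 | R B0 → L0 hit [D]
  12 | W B0 → L0 hit [D]
  13 | W B3 → L0 miss wb→B0 [D]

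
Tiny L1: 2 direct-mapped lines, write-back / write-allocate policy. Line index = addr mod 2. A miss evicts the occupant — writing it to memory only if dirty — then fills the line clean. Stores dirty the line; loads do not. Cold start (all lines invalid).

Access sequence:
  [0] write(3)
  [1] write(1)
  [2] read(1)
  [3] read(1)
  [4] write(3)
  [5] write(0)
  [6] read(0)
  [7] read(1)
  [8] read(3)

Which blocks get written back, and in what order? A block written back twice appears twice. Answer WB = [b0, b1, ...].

WB = [3, 1, 3]

  0 | W B3 → L1 miss [D]
  1 | W B1 → L1 miss wb→B3 [D]
  2 | R B1 → L1 hit [D]
  3 | R B1 → L1 hit [D]
  4 | W B3 → L1 miss wb→B1 [D]
  5 | W B0 → L0 miss [D]
  6 | R B0 → L0 hit [D]
  7 | R B1 → L1 miss wb→B3 [-]
  8 | R B3 → L1 miss [-]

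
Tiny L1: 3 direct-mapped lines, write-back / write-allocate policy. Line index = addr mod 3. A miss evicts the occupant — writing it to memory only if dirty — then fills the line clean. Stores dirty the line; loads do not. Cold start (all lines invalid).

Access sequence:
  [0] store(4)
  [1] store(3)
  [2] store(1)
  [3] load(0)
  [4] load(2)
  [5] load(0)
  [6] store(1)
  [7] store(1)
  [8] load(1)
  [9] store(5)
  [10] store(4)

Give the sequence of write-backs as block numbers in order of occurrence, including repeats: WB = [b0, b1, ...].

WB = [4, 3, 1]

  0 | W B4 → L1 miss [D]
  1 | W B3 → L0 miss [D]
  2 | W B1 → L1 miss wb→B4 [D]
  3 | R B0 → L0 miss wb→B3 [-]
  4 | R B2 → L2 miss [-]
  5 | R B0 → L0 hit [-]
  6 | W B1 → L1 hit [D]
  7 | W B1 → L1 hit [D]
  8 | R B1 → L1 hit [D]
  9 | W B5 → L2 miss [D]
  10 | W B4 → L1 miss wb→B1 [D]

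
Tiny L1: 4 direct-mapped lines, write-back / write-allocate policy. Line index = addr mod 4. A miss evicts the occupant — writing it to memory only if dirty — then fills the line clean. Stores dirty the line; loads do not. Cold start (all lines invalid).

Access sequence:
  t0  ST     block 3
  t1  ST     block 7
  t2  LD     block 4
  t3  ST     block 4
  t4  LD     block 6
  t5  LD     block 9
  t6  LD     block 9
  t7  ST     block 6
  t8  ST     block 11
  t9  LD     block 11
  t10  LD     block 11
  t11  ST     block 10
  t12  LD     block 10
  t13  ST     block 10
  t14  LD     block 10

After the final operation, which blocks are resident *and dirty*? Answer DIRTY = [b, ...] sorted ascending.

DIRTY = [4, 10, 11]

  0 | W B3 → L3 miss [D]
  1 | W B7 → L3 miss wb→B3 [D]
  2 | R B4 → L0 miss [-]
  3 | W B4 → L0 hit [D]
  4 | R B6 → L2 miss [-]
  5 | R B9 → L1 miss [-]
  6 | R B9 → L1 hit [-]
  7 | W B6 → L2 hit [D]
  8 | W B11 → L3 miss wb→B7 [D]
  9 | R B11 → L3 hit [D]
  10 | R B11 → L3 hit [D]
  11 | W B10 → L2 miss wb→B6 [D]
  12 | R B10 → L2 hit [D]
  13 | W B10 → L2 hit [D]
  14 | R B10 → L2 hit [D]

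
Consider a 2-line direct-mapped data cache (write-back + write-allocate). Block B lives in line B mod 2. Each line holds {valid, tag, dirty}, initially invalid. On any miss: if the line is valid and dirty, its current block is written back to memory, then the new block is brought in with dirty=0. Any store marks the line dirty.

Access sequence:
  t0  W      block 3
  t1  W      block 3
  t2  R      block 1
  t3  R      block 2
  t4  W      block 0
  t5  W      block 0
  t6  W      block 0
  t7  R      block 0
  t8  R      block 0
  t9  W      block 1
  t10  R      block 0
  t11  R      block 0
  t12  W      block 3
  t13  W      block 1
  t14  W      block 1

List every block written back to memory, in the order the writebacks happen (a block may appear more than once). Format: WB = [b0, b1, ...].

WB = [3, 1, 3]

0: W B3 → L1 miss [D]
1: W B3 → L1 hit [D]
2: R B1 → L1 miss wb→B3 [-]
3: R B2 → L0 miss [-]
4: W B0 → L0 miss [D]
5: W B0 → L0 hit [D]
6: W B0 → L0 hit [D]
7: R B0 → L0 hit [D]
8: R B0 → L0 hit [D]
9: W B1 → L1 hit [D]
10: R B0 → L0 hit [D]
11: R B0 → L0 hit [D]
12: W B3 → L1 miss wb→B1 [D]
13: W B1 → L1 miss wb→B3 [D]
14: W B1 → L1 hit [D]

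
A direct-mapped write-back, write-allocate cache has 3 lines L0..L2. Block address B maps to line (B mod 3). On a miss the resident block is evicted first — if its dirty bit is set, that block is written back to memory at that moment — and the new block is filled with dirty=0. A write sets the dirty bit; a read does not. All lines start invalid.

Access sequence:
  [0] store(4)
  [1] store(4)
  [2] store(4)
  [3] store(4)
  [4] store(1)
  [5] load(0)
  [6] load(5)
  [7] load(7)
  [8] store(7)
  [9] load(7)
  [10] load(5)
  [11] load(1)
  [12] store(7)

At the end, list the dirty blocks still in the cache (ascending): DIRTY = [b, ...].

0: W B4 → L1 miss [D]
1: W B4 → L1 hit [D]
2: W B4 → L1 hit [D]
3: W B4 → L1 hit [D]
4: W B1 → L1 miss wb→B4 [D]
5: R B0 → L0 miss [-]
6: R B5 → L2 miss [-]
7: R B7 → L1 miss wb→B1 [-]
8: W B7 → L1 hit [D]
9: R B7 → L1 hit [D]
10: R B5 → L2 hit [-]
11: R B1 → L1 miss wb→B7 [-]
12: W B7 → L1 miss [D]

DIRTY = [7]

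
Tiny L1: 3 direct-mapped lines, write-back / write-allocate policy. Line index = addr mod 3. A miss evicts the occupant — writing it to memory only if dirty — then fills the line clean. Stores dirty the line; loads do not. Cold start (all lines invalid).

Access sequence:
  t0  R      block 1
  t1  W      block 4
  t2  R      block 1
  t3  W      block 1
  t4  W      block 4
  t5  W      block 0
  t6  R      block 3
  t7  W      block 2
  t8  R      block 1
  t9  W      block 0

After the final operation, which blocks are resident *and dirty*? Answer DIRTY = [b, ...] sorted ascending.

0: R B1 -> L1 miss  d=-]
1: W B4 -> L1 miss  d=D]
2: R B1 -> L1 miss wb->B4  d=-]
3: W B1 -> L1 hit  d=D]
4: W B4 -> L1 miss wb->B1  d=D]
5: W B0 -> L0 miss  d=D]
6: R B3 -> L0 miss wb->B0  d=-]
7: W B2 -> L2 miss  d=D]
8: R B1 -> L1 miss wb->B4  d=-]
9: W B0 -> L0 miss  d=D]

DIRTY = [0, 2]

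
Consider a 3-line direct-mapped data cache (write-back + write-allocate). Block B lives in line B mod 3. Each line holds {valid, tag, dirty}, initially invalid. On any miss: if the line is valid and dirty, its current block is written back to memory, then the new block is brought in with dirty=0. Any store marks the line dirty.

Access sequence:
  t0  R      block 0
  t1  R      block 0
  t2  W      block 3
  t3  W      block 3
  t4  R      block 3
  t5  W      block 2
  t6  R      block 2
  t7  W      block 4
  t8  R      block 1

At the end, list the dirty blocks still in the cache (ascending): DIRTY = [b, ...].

DIRTY = [2, 3]

  0 | R B0 → L0 miss [-]
  1 | R B0 → L0 hit [-]
  2 | W B3 → L0 miss [D]
  3 | W B3 → L0 hit [D]
  4 | R B3 → L0 hit [D]
  5 | W B2 → L2 miss [D]
  6 | R B2 → L2 hit [D]
  7 | W B4 → L1 miss [D]
  8 | R B1 → L1 miss wb→B4 [-]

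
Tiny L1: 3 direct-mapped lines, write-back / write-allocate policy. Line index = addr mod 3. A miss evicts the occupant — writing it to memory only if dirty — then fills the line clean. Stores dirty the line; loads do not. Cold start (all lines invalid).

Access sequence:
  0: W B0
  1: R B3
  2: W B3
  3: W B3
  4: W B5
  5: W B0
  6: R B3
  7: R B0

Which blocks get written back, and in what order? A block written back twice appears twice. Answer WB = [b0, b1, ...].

0: W B0 -> L0 miss  d=D]
1: R B3 -> L0 miss wb->B0  d=-]
2: W B3 -> L0 hit  d=D]
3: W B3 -> L0 hit  d=D]
4: W B5 -> L2 miss  d=D]
5: W B0 -> L0 miss wb->B3  d=D]
6: R B3 -> L0 miss wb->B0  d=-]
7: R B0 -> L0 miss  d=-]

WB = [0, 3, 0]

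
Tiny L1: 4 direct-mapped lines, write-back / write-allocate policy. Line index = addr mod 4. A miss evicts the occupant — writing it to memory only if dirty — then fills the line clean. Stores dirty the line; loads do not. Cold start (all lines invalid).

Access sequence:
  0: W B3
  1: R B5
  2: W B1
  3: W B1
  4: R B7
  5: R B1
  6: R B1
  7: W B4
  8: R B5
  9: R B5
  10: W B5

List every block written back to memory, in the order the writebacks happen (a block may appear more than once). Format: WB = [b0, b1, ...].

WB = [3, 1]

0: W B3 -> L3 miss  d=D]
1: R B5 -> L1 miss  d=-]
2: W B1 -> L1 miss  d=D]
3: W B1 -> L1 hit  d=D]
4: R B7 -> L3 miss wb->B3  d=-]
5: R B1 -> L1 hit  d=D]
6: R B1 -> L1 hit  d=D]
7: W B4 -> L0 miss  d=D]
8: R B5 -> L1 miss wb->B1  d=-]
9: R B5 -> L1 hit  d=-]
10: W B5 -> L1 hit  d=D]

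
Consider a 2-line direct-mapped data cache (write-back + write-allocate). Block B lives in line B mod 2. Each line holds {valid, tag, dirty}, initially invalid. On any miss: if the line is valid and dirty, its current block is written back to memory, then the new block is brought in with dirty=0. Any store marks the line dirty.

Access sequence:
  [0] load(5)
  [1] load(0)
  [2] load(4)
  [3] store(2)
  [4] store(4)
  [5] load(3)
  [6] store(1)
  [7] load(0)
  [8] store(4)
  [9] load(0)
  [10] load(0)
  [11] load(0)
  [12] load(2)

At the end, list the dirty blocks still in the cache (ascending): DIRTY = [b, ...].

DIRTY = [1]

  0 | R B5 → L1 miss [-]
  1 | R B0 → L0 miss [-]
  2 | R B4 → L0 miss [-]
  3 | W B2 → L0 miss [D]
  4 | W B4 → L0 miss wb→B2 [D]
  5 | R B3 → L1 miss [-]
  6 | W B1 → L1 miss [D]
  7 | R B0 → L0 miss wb→B4 [-]
  8 | W B4 → L0 miss [D]
  9 | R B0 → L0 miss wb→B4 [-]
  10 | R B0 → L0 hit [-]
  11 | R B0 → L0 hit [-]
  12 | R B2 → L0 miss [-]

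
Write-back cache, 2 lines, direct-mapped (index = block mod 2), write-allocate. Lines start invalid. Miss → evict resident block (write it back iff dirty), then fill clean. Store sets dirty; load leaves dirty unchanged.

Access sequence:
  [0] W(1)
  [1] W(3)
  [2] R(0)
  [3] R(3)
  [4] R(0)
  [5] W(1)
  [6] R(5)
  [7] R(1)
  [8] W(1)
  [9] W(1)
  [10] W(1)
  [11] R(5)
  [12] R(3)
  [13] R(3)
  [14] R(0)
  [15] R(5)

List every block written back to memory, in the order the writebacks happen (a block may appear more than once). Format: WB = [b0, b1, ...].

0: W B1 → L1 miss [D]
1: W B3 → L1 miss wb→B1 [D]
2: R B0 → L0 miss [-]
3: R B3 → L1 hit [D]
4: R B0 → L0 hit [-]
5: W B1 → L1 miss wb→B3 [D]
6: R B5 → L1 miss wb→B1 [-]
7: R B1 → L1 miss [-]
8: W B1 → L1 hit [D]
9: W B1 → L1 hit [D]
10: W B1 → L1 hit [D]
11: R B5 → L1 miss wb→B1 [-]
12: R B3 → L1 miss [-]
13: R B3 → L1 hit [-]
14: R B0 → L0 hit [-]
15: R B5 → L1 miss [-]

WB = [1, 3, 1, 1]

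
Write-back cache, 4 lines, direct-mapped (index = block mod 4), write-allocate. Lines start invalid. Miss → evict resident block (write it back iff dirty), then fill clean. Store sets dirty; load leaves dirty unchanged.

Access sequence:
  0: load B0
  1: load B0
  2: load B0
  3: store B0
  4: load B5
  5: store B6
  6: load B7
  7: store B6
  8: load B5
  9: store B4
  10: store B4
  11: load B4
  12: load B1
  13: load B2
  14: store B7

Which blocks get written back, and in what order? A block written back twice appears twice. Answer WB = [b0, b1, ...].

0: R B0 -> L0 miss  d=-]
1: R B0 -> L0 hit  d=-]
2: R B0 -> L0 hit  d=-]
3: W B0 -> L0 hit  d=D]
4: R B5 -> L1 miss  d=-]
5: W B6 -> L2 miss  d=D]
6: R B7 -> L3 miss  d=-]
7: W B6 -> L2 hit  d=D]
8: R B5 -> L1 hit  d=-]
9: W B4 -> L0 miss wb->B0  d=D]
10: W B4 -> L0 hit  d=D]
11: R B4 -> L0 hit  d=D]
12: R B1 -> L1 miss  d=-]
13: R B2 -> L2 miss wb->B6  d=-]
14: W B7 -> L3 hit  d=D]

WB = [0, 6]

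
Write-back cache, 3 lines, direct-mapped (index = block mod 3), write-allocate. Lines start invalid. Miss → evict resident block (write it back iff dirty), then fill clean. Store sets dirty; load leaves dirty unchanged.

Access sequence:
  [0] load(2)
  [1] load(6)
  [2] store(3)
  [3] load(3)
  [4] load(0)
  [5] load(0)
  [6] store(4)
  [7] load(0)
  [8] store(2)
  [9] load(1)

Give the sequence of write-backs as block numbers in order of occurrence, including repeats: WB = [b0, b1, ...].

WB = [3, 4]

0: R B2 → L2 miss [-]
1: R B6 → L0 miss [-]
2: W B3 → L0 miss [D]
3: R B3 → L0 hit [D]
4: R B0 → L0 miss wb→B3 [-]
5: R B0 → L0 hit [-]
6: W B4 → L1 miss [D]
7: R B0 → L0 hit [-]
8: W B2 → L2 hit [D]
9: R B1 → L1 miss wb→B4 [-]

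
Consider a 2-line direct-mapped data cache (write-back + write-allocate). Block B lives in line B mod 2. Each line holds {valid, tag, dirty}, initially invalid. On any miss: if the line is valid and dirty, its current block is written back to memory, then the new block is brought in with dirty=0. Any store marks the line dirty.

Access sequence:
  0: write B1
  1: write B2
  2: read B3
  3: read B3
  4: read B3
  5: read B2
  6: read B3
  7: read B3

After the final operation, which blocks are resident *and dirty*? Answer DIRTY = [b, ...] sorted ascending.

  0 | W B1 → L1 miss [D]
  1 | W B2 → L0 miss [D]
  2 | R B3 → L1 miss wb→B1 [-]
  3 | R B3 → L1 hit [-]
  4 | R B3 → L1 hit [-]
  5 | R B2 → L0 hit [D]
  6 | R B3 → L1 hit [-]
  7 | R B3 → L1 hit [-]

DIRTY = [2]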